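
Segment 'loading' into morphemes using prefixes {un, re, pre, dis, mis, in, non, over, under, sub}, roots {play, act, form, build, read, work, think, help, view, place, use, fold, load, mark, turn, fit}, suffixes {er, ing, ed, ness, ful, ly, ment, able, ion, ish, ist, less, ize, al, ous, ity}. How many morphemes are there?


Segmenting 'loading' against the inventory:
  'load' -> root (morpheme 1)
  'ing' -> suffix (morpheme 2)
Total morphemes: 2

2


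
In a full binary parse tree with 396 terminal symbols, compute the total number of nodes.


Leaf nodes (terminals): 396
Internal nodes = n - 1 = 396 - 1 = 395
Total = leaves + internal = 396 + 395 = 791

791


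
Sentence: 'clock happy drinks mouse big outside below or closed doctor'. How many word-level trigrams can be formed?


Word trigrams from [10] words:
  Trigram 1: (clock happy drinks)
  Trigram 2: (happy drinks mouse)
  Trigram 3: (drinks mouse big)
  Trigram 4: (mouse big outside)
  Trigram 5: (big outside below)
  Trigram 6: (outside below or)
  Trigram 7: (below or closed)
  Trigram 8: (or closed doctor)
Total word trigrams: 10 - 2 = 8

8


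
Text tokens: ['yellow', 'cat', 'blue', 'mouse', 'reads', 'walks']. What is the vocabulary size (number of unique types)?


Listing all tokens and tracking unique types:
  Token 1: 'yellow' -> NEW (unique so far: 1)
  Token 2: 'cat' -> NEW (unique so far: 2)
  Token 3: 'blue' -> NEW (unique so far: 3)
  Token 4: 'mouse' -> NEW (unique so far: 4)
  Token 5: 'reads' -> NEW (unique so far: 5)
  Token 6: 'walks' -> NEW (unique so far: 6)
Unique types: ('blue', 'cat', 'mouse', 'reads', 'walks', 'yellow')
Vocabulary size: 6

6


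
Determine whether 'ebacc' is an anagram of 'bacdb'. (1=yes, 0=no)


Sort characters of 'ebacc': 'abcce'
Sort characters of 'bacdb': 'abbcd'
Sorted forms differ -> they are NOT anagrams
Result: 0

0


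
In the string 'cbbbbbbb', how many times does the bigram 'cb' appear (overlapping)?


Scanning 'cbbbbbbb' for bigram 'cb':
  Position 0: 'cb' -> MATCH
  Position 1: 'bb' -> no
  Position 2: 'bb' -> no
  Position 3: 'bb' -> no
  Position 4: 'bb' -> no
  Position 5: 'bb' -> no
  Position 6: 'bb' -> no
Total matches: 1

1


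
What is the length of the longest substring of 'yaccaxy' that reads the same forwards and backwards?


Scanning 'yaccaxy' for palindromic substrings.
Substring at positions 1-4: 'acca'.
Check: reverse('acca') = 'acca' -> palindrome confirmed.
Neighbouring characters ('y' / 'x') break symmetry, so it cannot extend further.
No longer palindromic substring exists; longest length = 4

4


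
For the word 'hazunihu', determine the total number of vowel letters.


Scanning each character of 'hazunihu':
  Position 1: 'h' -> consonant (running count: 0)
  Position 2: 'a' -> vowel (running count: 1)
  Position 3: 'z' -> consonant (running count: 1)
  Position 4: 'u' -> vowel (running count: 2)
  Position 5: 'n' -> consonant (running count: 2)
  Position 6: 'i' -> vowel (running count: 3)
  Position 7: 'h' -> consonant (running count: 3)
  Position 8: 'u' -> vowel (running count: 4)
Total vowels: 4

4


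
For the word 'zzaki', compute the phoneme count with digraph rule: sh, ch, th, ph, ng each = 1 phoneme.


Parsing 'zzaki' greedily, digraphs first:
  'z' -> consonant phoneme (phonemes so far: 1)
  'z' -> consonant phoneme (phonemes so far: 2)
  'a' -> vowel phoneme (phonemes so far: 3)
  'k' -> consonant phoneme (phonemes so far: 4)
  'i' -> vowel phoneme (phonemes so far: 5)
Total phonemes: 5

5


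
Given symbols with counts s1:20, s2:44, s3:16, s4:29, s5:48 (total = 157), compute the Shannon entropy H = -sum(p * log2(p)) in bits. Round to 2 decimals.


Computing entropy H = -sum(p_i * log2(p_i)):
  s1: p = 20/157 = 0.1274, -p*log2(p) = 0.3787
  s2: p = 44/157 = 0.2803, -p*log2(p) = 0.5143
  s3: p = 16/157 = 0.1019, -p*log2(p) = 0.3358
  s4: p = 29/157 = 0.1847, -p*log2(p) = 0.4501
  s5: p = 48/157 = 0.3057, -p*log2(p) = 0.5227
H = sum of terms = 2.2016
Rounded to 2 decimals: 2.20

2.20


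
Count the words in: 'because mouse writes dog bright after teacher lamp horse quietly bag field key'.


Counting words by splitting on spaces:
  Word 1: 'because'
  Word 2: 'mouse'
  Word 3: 'writes'
  Word 4: 'dog'
  Word 5: 'bright'
  Word 6: 'after'
  Word 7: 'teacher'
  Word 8: 'lamp'
  Word 9: 'horse'
  Word 10: 'quietly'
  Word 11: 'bag'
  Word 12: 'field'
  Word 13: 'key'
Total words: 13

13


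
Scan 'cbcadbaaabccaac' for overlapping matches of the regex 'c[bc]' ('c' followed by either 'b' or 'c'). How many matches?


Pattern: c[bc] means 'c' followed by either 'b' or 'c'.
Scanning 'cbcadbaaabccaac' position-by-position:
  Pos 0: window 'cb' -> MATCH
  Pos 1: window 'bc' -> no
  Pos 2: window 'ca' -> no
  Pos 3: window 'ad' -> no
  Pos 4: window 'db' -> no
  Pos 5: window 'ba' -> no
  Pos 6: window 'aa' -> no
  Pos 7: window 'aa' -> no
  Pos 8: window 'ab' -> no
  Pos 9: window 'bc' -> no
  Pos 10: window 'cc' -> MATCH
  Pos 11: window 'ca' -> no
  Pos 12: window 'aa' -> no
  Pos 13: window 'ac' -> no
  Pos 14: window 'c' -> no
Total matches: 2

2


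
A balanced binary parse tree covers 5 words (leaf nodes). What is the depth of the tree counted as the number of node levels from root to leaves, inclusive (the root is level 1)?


In a balanced binary tree with n leaves the deepest leaf is ceil(log2(n)) edges below the root,
so counting node levels inclusive of root and leaves gives ceil(log2(n)) + 1 levels.
log2(5) = 2.3219
ceil(2.3219) = 3
levels = 3 + 1 = 4

4


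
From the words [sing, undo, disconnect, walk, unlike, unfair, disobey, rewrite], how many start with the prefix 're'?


Checking each word for prefix 're':
  'sing' -> no (count: 0)
  'undo' -> no (count: 0)
  'disconnect' -> no (count: 0)
  'walk' -> no (count: 0)
  'unlike' -> no (count: 0)
  'unfair' -> no (count: 0)
  'disobey' -> no (count: 0)
  'rewrite' -> YES, starts with 're' (count: 1)
Total with prefix 're': 1

1


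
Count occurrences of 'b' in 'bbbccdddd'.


Scanning 'bbbccdddd' for 'b':
  Position 0: 'b' -> MATCH (count: 1)
  Position 1: 'b' -> MATCH (count: 2)
  Position 2: 'b' -> MATCH (count: 3)
Total occurrences of 'b': 3

3


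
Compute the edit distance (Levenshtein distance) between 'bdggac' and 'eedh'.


Building DP table for s1='bdggac' (len 6) and s2='eedh' (len 4):
       e  e  d  h
    0  1  2  3  4
  b 1  1  2  3  4
  d 2  2  2  2  3
  g 3  3  3  3  3
  g 4  4  4  4  4
  a 5  5  5  5  5
  c 6  6  6  6  6
Edit distance = dp[6][4] = 6

6


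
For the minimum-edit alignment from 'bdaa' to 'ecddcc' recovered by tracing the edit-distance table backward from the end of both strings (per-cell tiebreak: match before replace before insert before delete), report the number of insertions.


Edit distance = 5. Backtracking from cell (4, 6) with preference match > replace > insert > delete,
then listing the resulting alignment 'bdaa' -> 'ecddcc' left to right:
  Step 1: insert 'e' [insertion #1]
  Step 2: insert 'c' [insertion #2]
  Step 3: replace b->d
  Step 4: keep 'd'
  Step 5: replace a->c
  Step 6: replace a->c
Total insertions: 2

2


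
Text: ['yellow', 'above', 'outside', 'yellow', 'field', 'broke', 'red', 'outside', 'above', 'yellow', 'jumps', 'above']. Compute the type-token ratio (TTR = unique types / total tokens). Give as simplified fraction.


Tokens: 12
Unique types: ('above', 'broke', 'field', 'jumps', 'outside', 'red', 'yellow') = 7
TTR = 7/12
Already in lowest terms.

7/12


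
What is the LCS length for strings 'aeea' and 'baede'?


DP table for LCS of 'aeea' and 'baede':
       b  a  e  d  e
    0  0  0  0  0  0
  a 0  0  1  1  1  1
  e 0  0  1  2  2  2
  e 0  0  1  2  2  3
  a 0  0  1  2  2  3
LCS: 'aee'
LCS length = 3

3


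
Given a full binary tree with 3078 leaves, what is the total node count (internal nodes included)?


Leaf nodes (terminals): 3078
Internal nodes = n - 1 = 3078 - 1 = 3077
Total = leaves + internal = 3078 + 3077 = 6155

6155


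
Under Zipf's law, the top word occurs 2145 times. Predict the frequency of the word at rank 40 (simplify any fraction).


Zipf's law: freq(rank) = f1 / rank
f1 = 2145, rank = 40
freq = 2145 / 40
GCD(2145, 40) = 5
Simplified: 429/8

429/8


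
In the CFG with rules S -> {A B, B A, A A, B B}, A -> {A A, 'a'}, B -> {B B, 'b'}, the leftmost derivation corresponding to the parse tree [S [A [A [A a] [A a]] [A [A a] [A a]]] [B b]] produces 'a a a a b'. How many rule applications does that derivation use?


Every bracketed nonterminal node [X ...] in the tree is produced by exactly one rule application.
Reading the tree off as a leftmost derivation:
  Step 1: S  =>  A B   (applied S -> A B)
  Step 2: A B  =>  A A B   (applied A -> A A)
  Step 3: A A B  =>  A A A B   (applied A -> A A)
  Step 4: A A A B  =>  a A A B   (applied A -> a)
  Step 5: a A A B  =>  a a A B   (applied A -> a)
  Step 6: a a A B  =>  a a A A B   (applied A -> A A)
  Step 7: a a A A B  =>  a a a A B   (applied A -> a)
  Step 8: a a a A B  =>  a a a a B   (applied A -> a)
  Step 9: a a a a B  =>  a a a a b   (applied B -> b)
Final yield: a a a a b
Total rewrite steps: 9

9


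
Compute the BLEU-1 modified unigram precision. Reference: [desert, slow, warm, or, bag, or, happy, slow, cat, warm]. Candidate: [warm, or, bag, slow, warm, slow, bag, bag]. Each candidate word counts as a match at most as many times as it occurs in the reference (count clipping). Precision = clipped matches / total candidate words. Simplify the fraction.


Reference word counts: {'bag': 1, 'cat': 1, 'desert': 1, 'happy': 1, 'or': 2, 'slow': 2, 'warm': 2}
Checking each candidate word (with clipping):
  'warm' -> in reference (ref count 2, used 1/2) -> match (matches: 1)
  'or' -> in reference (ref count 2, used 1/2) -> match (matches: 2)
  'bag' -> in reference (ref count 1, used 1/1) -> match (matches: 3)
  'slow' -> in reference (ref count 2, used 1/2) -> match (matches: 4)
  'warm' -> in reference (ref count 2, used 2/2) -> match (matches: 5)
  'slow' -> in reference (ref count 2, used 2/2) -> match (matches: 6)
  'bag' -> ref count 1 already used up (1/1) -> clipped, no match (matches: 6)
  'bag' -> ref count 1 already used up (1/1) -> clipped, no match (matches: 6)
Clipped matches: 6, Candidate length: 8
Precision = 6/8 = 3/4

3/4


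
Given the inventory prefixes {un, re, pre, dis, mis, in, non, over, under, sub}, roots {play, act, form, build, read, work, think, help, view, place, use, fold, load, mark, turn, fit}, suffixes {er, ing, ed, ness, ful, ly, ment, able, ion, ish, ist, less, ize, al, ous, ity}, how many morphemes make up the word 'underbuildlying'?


Segmenting 'underbuildlying' against the inventory:
  'under' -> prefix (morpheme 1)
  'build' -> root (morpheme 2)
  'ly' -> suffix (morpheme 3)
  'ing' -> suffix (morpheme 4)
Total morphemes: 4

4


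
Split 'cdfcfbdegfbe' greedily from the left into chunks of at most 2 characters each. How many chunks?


'cdfcfbdegfbe' has 12 characters.
Chunking with max size 2:
  Chunk 1: 'cd' (positions 0-1)
  Chunk 2: 'fc' (positions 2-3)
  Chunk 3: 'fb' (positions 4-5)
  Chunk 4: 'de' (positions 6-7)
  Chunk 5: 'gf' (positions 8-9)
  Chunk 6: 'be' (positions 10-11)
Total chunks: ceil(12 / 2) = 6

6


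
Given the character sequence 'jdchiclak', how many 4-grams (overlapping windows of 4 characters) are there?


String 'jdchiclak' has length L = 9.
Number of overlapping n-grams = L - n + 1
Substituting: 9 - 4 + 1 = 6

6


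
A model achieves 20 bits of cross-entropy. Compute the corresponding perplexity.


Perplexity formula: PP = 2^H
H = 20
PP = 2^20
PP = 2^20 = 1048576

1048576


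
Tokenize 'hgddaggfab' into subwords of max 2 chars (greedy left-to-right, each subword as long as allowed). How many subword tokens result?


'hgddaggfab' has 10 characters.
Chunking with max size 2:
  Chunk 1: 'hg' (positions 0-1)
  Chunk 2: 'dd' (positions 2-3)
  Chunk 3: 'ag' (positions 4-5)
  Chunk 4: 'gf' (positions 6-7)
  Chunk 5: 'ab' (positions 8-9)
Total chunks: ceil(10 / 2) = 5

5


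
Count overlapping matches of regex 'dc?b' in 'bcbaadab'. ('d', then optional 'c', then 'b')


Pattern: dc?b means 'd', then optional 'c', then 'b'.
Scanning 'bcbaadab' position-by-position:
  Pos 0: window 'bcb' -> no
  Pos 1: window 'cba' -> no
  Pos 2: window 'baa' -> no
  Pos 3: window 'aad' -> no
  Pos 4: window 'ada' -> no
  Pos 5: window 'dab' -> no
  Pos 6: window 'ab' -> no
  Pos 7: window 'b' -> no
Total matches: 0

0


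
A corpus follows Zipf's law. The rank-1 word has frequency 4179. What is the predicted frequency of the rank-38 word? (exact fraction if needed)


Zipf's law: freq(rank) = f1 / rank
f1 = 4179, rank = 38
freq = 4179 / 38
GCD(4179, 38) = 1
Simplified: 4179/38

4179/38


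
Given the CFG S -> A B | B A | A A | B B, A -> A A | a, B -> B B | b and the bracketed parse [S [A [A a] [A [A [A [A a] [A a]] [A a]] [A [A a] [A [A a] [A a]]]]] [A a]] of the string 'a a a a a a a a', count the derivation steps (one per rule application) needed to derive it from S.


Every bracketed nonterminal node [X ...] in the tree is produced by exactly one rule application.
Reading the tree off as a leftmost derivation:
  Step 1: S  =>  A A   (applied S -> A A)
  Step 2: A A  =>  A A A   (applied A -> A A)
  Step 3: A A A  =>  a A A   (applied A -> a)
  Step 4: a A A  =>  a A A A   (applied A -> A A)
  Step 5: a A A A  =>  a A A A A   (applied A -> A A)
  Step 6: a A A A A  =>  a A A A A A   (applied A -> A A)
  Step 7: a A A A A A  =>  a a A A A A   (applied A -> a)
  Step 8: a a A A A A  =>  a a a A A A   (applied A -> a)
  Step 9: a a a A A A  =>  a a a a A A   (applied A -> a)
  Step 10: a a a a A A  =>  a a a a A A A   (applied A -> A A)
  Step 11: a a a a A A A  =>  a a a a a A A   (applied A -> a)
  Step 12: a a a a a A A  =>  a a a a a A A A   (applied A -> A A)
  Step 13: a a a a a A A A  =>  a a a a a a A A   (applied A -> a)
  Step 14: a a a a a a A A  =>  a a a a a a a A   (applied A -> a)
  Step 15: a a a a a a a A  =>  a a a a a a a a   (applied A -> a)
Final yield: a a a a a a a a
Total rewrite steps: 15

15


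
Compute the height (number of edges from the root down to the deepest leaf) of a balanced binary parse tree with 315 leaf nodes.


In a balanced binary tree with n leaves the deepest leaf is ceil(log2(n)) edges below the root.
log2(315) = 8.2992
ceil(8.2992) = 9
height (edges) = 9

9


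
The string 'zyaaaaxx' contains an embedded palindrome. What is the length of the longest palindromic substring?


Scanning 'zyaaaaxx' for palindromic substrings.
Substring at positions 2-5: 'aaaa'.
Check: reverse('aaaa') = 'aaaa' -> palindrome confirmed.
Neighbouring characters ('y' / 'x') break symmetry, so it cannot extend further.
No longer palindromic substring exists; longest length = 4

4


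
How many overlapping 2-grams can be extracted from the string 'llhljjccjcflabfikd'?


String 'llhljjccjcflabfikd' has length L = 18.
Number of overlapping n-grams = L - n + 1
Substituting: 18 - 2 + 1 = 17

17


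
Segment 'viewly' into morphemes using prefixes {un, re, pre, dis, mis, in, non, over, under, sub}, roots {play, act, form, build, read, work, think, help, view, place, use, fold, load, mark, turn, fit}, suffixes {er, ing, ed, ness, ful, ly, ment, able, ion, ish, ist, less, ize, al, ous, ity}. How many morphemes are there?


Segmenting 'viewly' against the inventory:
  'view' -> root (morpheme 1)
  'ly' -> suffix (morpheme 2)
Total morphemes: 2

2


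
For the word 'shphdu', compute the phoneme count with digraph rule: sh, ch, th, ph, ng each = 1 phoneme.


Parsing 'shphdu' greedily, digraphs first:
  'sh' -> digraph (1 consonant phoneme) (phonemes so far: 1)
  'ph' -> digraph (1 consonant phoneme) (phonemes so far: 2)
  'd' -> consonant phoneme (phonemes so far: 3)
  'u' -> vowel phoneme (phonemes so far: 4)
Total phonemes: 4

4


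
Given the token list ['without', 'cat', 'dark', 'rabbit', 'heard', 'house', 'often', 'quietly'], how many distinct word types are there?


Listing all tokens and tracking unique types:
  Token 1: 'without' -> NEW (unique so far: 1)
  Token 2: 'cat' -> NEW (unique so far: 2)
  Token 3: 'dark' -> NEW (unique so far: 3)
  Token 4: 'rabbit' -> NEW (unique so far: 4)
  Token 5: 'heard' -> NEW (unique so far: 5)
  Token 6: 'house' -> NEW (unique so far: 6)
  Token 7: 'often' -> NEW (unique so far: 7)
  Token 8: 'quietly' -> NEW (unique so far: 8)
Unique types: ('cat', 'dark', 'heard', 'house', 'often', 'quietly', 'rabbit', 'without')
Vocabulary size: 8

8


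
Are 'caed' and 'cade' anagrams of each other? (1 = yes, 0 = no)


Sort characters of 'caed': 'acde'
Sort characters of 'cade': 'acde'
Sorted forms match -> they ARE anagrams
Result: 1

1


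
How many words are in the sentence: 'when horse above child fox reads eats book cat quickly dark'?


Counting words by splitting on spaces:
  Word 1: 'when'
  Word 2: 'horse'
  Word 3: 'above'
  Word 4: 'child'
  Word 5: 'fox'
  Word 6: 'reads'
  Word 7: 'eats'
  Word 8: 'book'
  Word 9: 'cat'
  Word 10: 'quickly'
  Word 11: 'dark'
Total words: 11

11


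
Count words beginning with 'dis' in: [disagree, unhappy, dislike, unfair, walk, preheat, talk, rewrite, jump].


Checking each word for prefix 'dis':
  'disagree' -> YES, starts with 'dis' (count: 1)
  'unhappy' -> no (count: 1)
  'dislike' -> YES, starts with 'dis' (count: 2)
  'unfair' -> no (count: 2)
  'walk' -> no (count: 2)
  'preheat' -> no (count: 2)
  'talk' -> no (count: 2)
  'rewrite' -> no (count: 2)
  'jump' -> no (count: 2)
Total with prefix 'dis': 2

2


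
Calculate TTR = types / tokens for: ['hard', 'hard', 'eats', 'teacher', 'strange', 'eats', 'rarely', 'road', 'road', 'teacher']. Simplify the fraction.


Tokens: 10
Unique types: ('eats', 'hard', 'rarely', 'road', 'strange', 'teacher') = 6
TTR = 6/10
Simplify: divide both by 2 -> 3/5
TTR = 3/5

3/5


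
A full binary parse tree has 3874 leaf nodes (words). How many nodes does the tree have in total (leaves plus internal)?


Leaf nodes (terminals): 3874
Internal nodes = n - 1 = 3874 - 1 = 3873
Total = leaves + internal = 3874 + 3873 = 7747

7747


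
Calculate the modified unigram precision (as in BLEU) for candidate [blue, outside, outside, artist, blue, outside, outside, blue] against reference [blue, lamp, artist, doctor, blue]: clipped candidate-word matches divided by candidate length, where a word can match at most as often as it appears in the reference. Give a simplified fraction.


Reference word counts: {'artist': 1, 'blue': 2, 'doctor': 1, 'lamp': 1}
Checking each candidate word (with clipping):
  'blue' -> in reference (ref count 2, used 1/2) -> match (matches: 1)
  'outside' -> not in reference -> no match (matches: 1)
  'outside' -> not in reference -> no match (matches: 1)
  'artist' -> in reference (ref count 1, used 1/1) -> match (matches: 2)
  'blue' -> in reference (ref count 2, used 2/2) -> match (matches: 3)
  'outside' -> not in reference -> no match (matches: 3)
  'outside' -> not in reference -> no match (matches: 3)
  'blue' -> ref count 2 already used up (2/2) -> clipped, no match (matches: 3)
Clipped matches: 3, Candidate length: 8
Precision = 3/8

3/8


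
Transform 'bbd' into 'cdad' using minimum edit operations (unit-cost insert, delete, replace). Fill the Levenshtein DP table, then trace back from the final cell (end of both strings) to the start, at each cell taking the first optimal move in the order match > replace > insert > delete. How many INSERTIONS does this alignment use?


Edit distance = 3. Backtracking from cell (3, 4) with preference match > replace > insert > delete,
then listing the resulting alignment 'bbd' -> 'cdad' left to right:
  Step 1: insert 'c' [insertion #1]
  Step 2: replace b->d
  Step 3: replace b->a
  Step 4: keep 'd'
Total insertions: 1

1


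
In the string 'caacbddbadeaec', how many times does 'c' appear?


Scanning 'caacbddbadeaec' for 'c':
  Position 0: 'c' -> MATCH (count: 1)
  Position 3: 'c' -> MATCH (count: 2)
  Position 13: 'c' -> MATCH (count: 3)
Total occurrences of 'c': 3

3


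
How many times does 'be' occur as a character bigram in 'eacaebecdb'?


Scanning 'eacaebecdb' for bigram 'be':
  Position 0: 'ea' -> no
  Position 1: 'ac' -> no
  Position 2: 'ca' -> no
  Position 3: 'ae' -> no
  Position 4: 'eb' -> no
  Position 5: 'be' -> MATCH
  Position 6: 'ec' -> no
  Position 7: 'cd' -> no
  Position 8: 'db' -> no
Total matches: 1

1


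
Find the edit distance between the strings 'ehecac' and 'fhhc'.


Building DP table for s1='ehecac' (len 6) and s2='fhhc' (len 4):
       f  h  h  c
    0  1  2  3  4
  e 1  1  2  3  4
  h 2  2  1  2  3
  e 3  3  2  2  3
  c 4  4  3  3  2
  a 5  5  4  4  3
  c 6  6  5  5  4
Edit distance = dp[6][4] = 4

4


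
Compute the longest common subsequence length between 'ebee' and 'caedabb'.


DP table for LCS of 'ebee' and 'caedabb':
       c  a  e  d  a  b  b
    0  0  0  0  0  0  0  0
  e 0  0  0  1  1  1  1  1
  b 0  0  0  1  1  1  2  2
  e 0  0  0  1  1  1  2  2
  e 0  0  0  1  1  1  2  2
LCS: 'eb'
LCS length = 2

2


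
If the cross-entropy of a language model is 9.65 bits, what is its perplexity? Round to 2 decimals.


Perplexity formula: PP = 2^H
H = 9.65
PP = 2^9.65
Decompose: 2^9.65 = 2^9 * 2^0.65
2^9 = 512, 2^0.65 ~ 1.5691682
PP ~ 512 * 1.5691682 = 803.4141184
Rounded to 2 decimals: 803.41

803.41


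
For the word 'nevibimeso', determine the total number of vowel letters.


Scanning each character of 'nevibimeso':
  Position 1: 'n' -> consonant (running count: 0)
  Position 2: 'e' -> vowel (running count: 1)
  Position 3: 'v' -> consonant (running count: 1)
  Position 4: 'i' -> vowel (running count: 2)
  Position 5: 'b' -> consonant (running count: 2)
  Position 6: 'i' -> vowel (running count: 3)
  Position 7: 'm' -> consonant (running count: 3)
  Position 8: 'e' -> vowel (running count: 4)
  Position 9: 's' -> consonant (running count: 4)
  Position 10: 'o' -> vowel (running count: 5)
Total vowels: 5

5


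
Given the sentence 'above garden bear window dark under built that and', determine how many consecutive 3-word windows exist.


Word trigrams from [9] words:
  Trigram 1: (above garden bear)
  Trigram 2: (garden bear window)
  Trigram 3: (bear window dark)
  Trigram 4: (window dark under)
  Trigram 5: (dark under built)
  Trigram 6: (under built that)
  Trigram 7: (built that and)
Total word trigrams: 9 - 2 = 7

7


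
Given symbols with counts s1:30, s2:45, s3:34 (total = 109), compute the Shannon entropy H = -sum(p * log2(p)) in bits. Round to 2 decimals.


Computing entropy H = -sum(p_i * log2(p_i)):
  s1: p = 30/109 = 0.2752, -p*log2(p) = 0.5123
  s2: p = 45/109 = 0.4128, -p*log2(p) = 0.5269
  s3: p = 34/109 = 0.3119, -p*log2(p) = 0.5243
H = sum of terms = 1.5635
Rounded to 2 decimals: 1.56

1.56


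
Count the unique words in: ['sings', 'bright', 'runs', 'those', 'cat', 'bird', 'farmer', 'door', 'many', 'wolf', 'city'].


Listing all tokens and tracking unique types:
  Token 1: 'sings' -> NEW (unique so far: 1)
  Token 2: 'bright' -> NEW (unique so far: 2)
  Token 3: 'runs' -> NEW (unique so far: 3)
  Token 4: 'those' -> NEW (unique so far: 4)
  Token 5: 'cat' -> NEW (unique so far: 5)
  Token 6: 'bird' -> NEW (unique so far: 6)
  Token 7: 'farmer' -> NEW (unique so far: 7)
  Token 8: 'door' -> NEW (unique so far: 8)
  Token 9: 'many' -> NEW (unique so far: 9)
  Token 10: 'wolf' -> NEW (unique so far: 10)
  Token 11: 'city' -> NEW (unique so far: 11)
Unique types: ('bird', 'bright', 'cat', 'city', 'door', 'farmer', 'many', 'runs', 'sings', 'those', 'wolf')
Vocabulary size: 11

11


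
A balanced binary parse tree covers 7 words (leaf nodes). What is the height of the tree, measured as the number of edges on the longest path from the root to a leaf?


In a balanced binary tree with n leaves the deepest leaf is ceil(log2(n)) edges below the root.
log2(7) = 2.8074
ceil(2.8074) = 3
height (edges) = 3

3


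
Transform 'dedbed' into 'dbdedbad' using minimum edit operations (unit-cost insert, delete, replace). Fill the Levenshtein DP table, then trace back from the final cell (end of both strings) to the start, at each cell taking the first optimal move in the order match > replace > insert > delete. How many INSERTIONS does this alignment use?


Edit distance = 3. Backtracking from cell (6, 8) with preference match > replace > insert > delete,
then listing the resulting alignment 'dedbed' -> 'dbdedbad' left to right:
  Step 1: insert 'd' [insertion #1]
  Step 2: insert 'b' [insertion #2]
  Step 3: keep 'd'
  Step 4: keep 'e'
  Step 5: keep 'd'
  Step 6: keep 'b'
  Step 7: replace e->a
  Step 8: keep 'd'
Total insertions: 2

2


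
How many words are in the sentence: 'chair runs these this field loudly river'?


Counting words by splitting on spaces:
  Word 1: 'chair'
  Word 2: 'runs'
  Word 3: 'these'
  Word 4: 'this'
  Word 5: 'field'
  Word 6: 'loudly'
  Word 7: 'river'
Total words: 7

7


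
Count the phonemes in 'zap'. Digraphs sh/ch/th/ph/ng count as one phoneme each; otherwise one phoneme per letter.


Parsing 'zap' greedily, digraphs first:
  'z' -> consonant phoneme (phonemes so far: 1)
  'a' -> vowel phoneme (phonemes so far: 2)
  'p' -> consonant phoneme (phonemes so far: 3)
Total phonemes: 3

3


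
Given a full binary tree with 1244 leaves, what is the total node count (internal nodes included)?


Leaf nodes (terminals): 1244
Internal nodes = n - 1 = 1244 - 1 = 1243
Total = leaves + internal = 1244 + 1243 = 2487

2487


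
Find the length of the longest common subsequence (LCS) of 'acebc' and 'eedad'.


DP table for LCS of 'acebc' and 'eedad':
       e  e  d  a  d
    0  0  0  0  0  0
  a 0  0  0  0  1  1
  c 0  0  0  0  1  1
  e 0  1  1  1  1  1
  b 0  1  1  1  1  1
  c 0  1  1  1  1  1
LCS: 'a'
LCS length = 1

1


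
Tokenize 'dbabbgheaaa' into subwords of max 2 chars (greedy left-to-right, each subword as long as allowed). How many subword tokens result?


'dbabbgheaaa' has 11 characters.
Chunking with max size 2:
  Chunk 1: 'db' (positions 0-1)
  Chunk 2: 'ab' (positions 2-3)
  Chunk 3: 'bg' (positions 4-5)
  Chunk 4: 'he' (positions 6-7)
  Chunk 5: 'aa' (positions 8-9)
  Chunk 6: 'a' (positions 10-10)
Total chunks: ceil(11 / 2) = 6

6


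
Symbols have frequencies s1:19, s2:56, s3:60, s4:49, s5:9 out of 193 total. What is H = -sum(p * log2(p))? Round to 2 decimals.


Computing entropy H = -sum(p_i * log2(p_i)):
  s1: p = 19/193 = 0.0984, -p*log2(p) = 0.3293
  s2: p = 56/193 = 0.2902, -p*log2(p) = 0.5180
  s3: p = 60/193 = 0.3109, -p*log2(p) = 0.5240
  s4: p = 49/193 = 0.2539, -p*log2(p) = 0.5021
  s5: p = 9/193 = 0.0466, -p*log2(p) = 0.2062
H = sum of terms = 2.0796
Rounded to 2 decimals: 2.08

2.08


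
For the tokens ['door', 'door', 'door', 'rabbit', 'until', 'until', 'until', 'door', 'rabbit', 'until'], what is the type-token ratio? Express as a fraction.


Tokens: 10
Unique types: ('door', 'rabbit', 'until') = 3
TTR = 3/10
Already in lowest terms.

3/10


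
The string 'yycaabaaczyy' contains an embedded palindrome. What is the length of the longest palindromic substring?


Scanning 'yycaabaaczyy' for palindromic substrings.
Substring at positions 2-8: 'caabaac'.
Check: reverse('caabaac') = 'caabaac' -> palindrome confirmed.
Neighbouring characters ('y' / 'z') break symmetry, so it cannot extend further.
No longer palindromic substring exists; longest length = 7

7


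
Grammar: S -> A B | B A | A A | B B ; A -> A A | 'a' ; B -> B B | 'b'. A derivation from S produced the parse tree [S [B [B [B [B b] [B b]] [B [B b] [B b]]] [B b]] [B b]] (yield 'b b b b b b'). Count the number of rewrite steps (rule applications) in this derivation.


Every bracketed nonterminal node [X ...] in the tree is produced by exactly one rule application.
Reading the tree off as a leftmost derivation:
  Step 1: S  =>  B B   (applied S -> B B)
  Step 2: B B  =>  B B B   (applied B -> B B)
  Step 3: B B B  =>  B B B B   (applied B -> B B)
  Step 4: B B B B  =>  B B B B B   (applied B -> B B)
  Step 5: B B B B B  =>  b B B B B   (applied B -> b)
  Step 6: b B B B B  =>  b b B B B   (applied B -> b)
  Step 7: b b B B B  =>  b b B B B B   (applied B -> B B)
  Step 8: b b B B B B  =>  b b b B B B   (applied B -> b)
  Step 9: b b b B B B  =>  b b b b B B   (applied B -> b)
  Step 10: b b b b B B  =>  b b b b b B   (applied B -> b)
  Step 11: b b b b b B  =>  b b b b b b   (applied B -> b)
Final yield: b b b b b b
Total rewrite steps: 11

11


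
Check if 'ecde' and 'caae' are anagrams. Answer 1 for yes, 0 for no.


Sort characters of 'ecde': 'cdee'
Sort characters of 'caae': 'aace'
Sorted forms differ -> they are NOT anagrams
Result: 0

0


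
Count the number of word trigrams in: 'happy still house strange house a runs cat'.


Word trigrams from [8] words:
  Trigram 1: (happy still house)
  Trigram 2: (still house strange)
  Trigram 3: (house strange house)
  Trigram 4: (strange house a)
  Trigram 5: (house a runs)
  Trigram 6: (a runs cat)
Total word trigrams: 8 - 2 = 6

6


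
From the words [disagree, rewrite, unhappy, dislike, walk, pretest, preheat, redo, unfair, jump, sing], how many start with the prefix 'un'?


Checking each word for prefix 'un':
  'disagree' -> no (count: 0)
  'rewrite' -> no (count: 0)
  'unhappy' -> YES, starts with 'un' (count: 1)
  'dislike' -> no (count: 1)
  'walk' -> no (count: 1)
  'pretest' -> no (count: 1)
  'preheat' -> no (count: 1)
  'redo' -> no (count: 1)
  'unfair' -> YES, starts with 'un' (count: 2)
  'jump' -> no (count: 2)
  'sing' -> no (count: 2)
Total with prefix 'un': 2

2


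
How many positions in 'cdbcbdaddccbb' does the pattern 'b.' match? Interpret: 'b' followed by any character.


Pattern: b. means 'b' followed by any character.
Scanning 'cdbcbdaddccbb' position-by-position:
  Pos 0: window 'cd' -> no
  Pos 1: window 'db' -> no
  Pos 2: window 'bc' -> MATCH
  Pos 3: window 'cb' -> no
  Pos 4: window 'bd' -> MATCH
  Pos 5: window 'da' -> no
  Pos 6: window 'ad' -> no
  Pos 7: window 'dd' -> no
  Pos 8: window 'dc' -> no
  Pos 9: window 'cc' -> no
  Pos 10: window 'cb' -> no
  Pos 11: window 'bb' -> MATCH
  Pos 12: window 'b' -> no
Total matches: 3

3


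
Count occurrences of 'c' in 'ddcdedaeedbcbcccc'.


Scanning 'ddcdedaeedbcbcccc' for 'c':
  Position 2: 'c' -> MATCH (count: 1)
  Position 11: 'c' -> MATCH (count: 2)
  Position 13: 'c' -> MATCH (count: 3)
  Position 14: 'c' -> MATCH (count: 4)
  Position 15: 'c' -> MATCH (count: 5)
  Position 16: 'c' -> MATCH (count: 6)
Total occurrences of 'c': 6

6


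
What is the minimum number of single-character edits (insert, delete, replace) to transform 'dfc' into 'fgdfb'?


Building DP table for s1='dfc' (len 3) and s2='fgdfb' (len 5):
       f  g  d  f  b
    0  1  2  3  4  5
  d 1  1  2  2  3  4
  f 2  1  2  3  2  3
  c 3  2  2  3  3  3
Edit distance = dp[3][5] = 3

3


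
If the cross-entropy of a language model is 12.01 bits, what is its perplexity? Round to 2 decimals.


Perplexity formula: PP = 2^H
H = 12.01
PP = 2^12.01
Decompose: 2^12.01 = 2^12 * 2^0.01
2^12 = 4096, 2^0.01 ~ 1.0069556
PP ~ 4096 * 1.0069556 = 4124.4901376
Rounded to 2 decimals: 4124.49

4124.49


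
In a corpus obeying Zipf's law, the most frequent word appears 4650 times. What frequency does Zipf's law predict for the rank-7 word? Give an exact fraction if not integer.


Zipf's law: freq(rank) = f1 / rank
f1 = 4650, rank = 7
freq = 4650 / 7
GCD(4650, 7) = 1
Simplified: 4650/7

4650/7


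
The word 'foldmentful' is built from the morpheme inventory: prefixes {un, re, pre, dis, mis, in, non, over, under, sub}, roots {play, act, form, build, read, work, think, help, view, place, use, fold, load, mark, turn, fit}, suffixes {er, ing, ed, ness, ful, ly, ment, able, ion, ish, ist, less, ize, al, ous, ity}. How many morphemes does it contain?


Segmenting 'foldmentful' against the inventory:
  'fold' -> root (morpheme 1)
  'ment' -> suffix (morpheme 2)
  'ful' -> suffix (morpheme 3)
Total morphemes: 3

3


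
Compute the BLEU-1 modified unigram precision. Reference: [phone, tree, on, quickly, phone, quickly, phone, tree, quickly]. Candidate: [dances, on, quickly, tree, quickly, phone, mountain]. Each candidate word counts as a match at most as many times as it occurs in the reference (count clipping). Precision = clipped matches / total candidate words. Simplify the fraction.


Reference word counts: {'on': 1, 'phone': 3, 'quickly': 3, 'tree': 2}
Checking each candidate word (with clipping):
  'dances' -> not in reference -> no match (matches: 0)
  'on' -> in reference (ref count 1, used 1/1) -> match (matches: 1)
  'quickly' -> in reference (ref count 3, used 1/3) -> match (matches: 2)
  'tree' -> in reference (ref count 2, used 1/2) -> match (matches: 3)
  'quickly' -> in reference (ref count 3, used 2/3) -> match (matches: 4)
  'phone' -> in reference (ref count 3, used 1/3) -> match (matches: 5)
  'mountain' -> not in reference -> no match (matches: 5)
Clipped matches: 5, Candidate length: 7
Precision = 5/7

5/7


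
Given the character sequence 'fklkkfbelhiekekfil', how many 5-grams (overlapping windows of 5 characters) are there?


String 'fklkkfbelhiekekfil' has length L = 18.
Number of overlapping n-grams = L - n + 1
Substituting: 18 - 5 + 1 = 14

14


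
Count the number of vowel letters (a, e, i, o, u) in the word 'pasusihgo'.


Scanning each character of 'pasusihgo':
  Position 1: 'p' -> consonant (running count: 0)
  Position 2: 'a' -> vowel (running count: 1)
  Position 3: 's' -> consonant (running count: 1)
  Position 4: 'u' -> vowel (running count: 2)
  Position 5: 's' -> consonant (running count: 2)
  Position 6: 'i' -> vowel (running count: 3)
  Position 7: 'h' -> consonant (running count: 3)
  Position 8: 'g' -> consonant (running count: 3)
  Position 9: 'o' -> vowel (running count: 4)
Total vowels: 4

4


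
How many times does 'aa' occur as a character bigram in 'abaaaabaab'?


Scanning 'abaaaabaab' for bigram 'aa':
  Position 0: 'ab' -> no
  Position 1: 'ba' -> no
  Position 2: 'aa' -> MATCH
  Position 3: 'aa' -> MATCH
  Position 4: 'aa' -> MATCH
  Position 5: 'ab' -> no
  Position 6: 'ba' -> no
  Position 7: 'aa' -> MATCH
  Position 8: 'ab' -> no
Total matches: 4

4


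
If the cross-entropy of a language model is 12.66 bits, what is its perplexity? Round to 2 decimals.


Perplexity formula: PP = 2^H
H = 12.66
PP = 2^12.66
Decompose: 2^12.66 = 2^12 * 2^0.66
2^12 = 4096, 2^0.66 ~ 1.5800826
PP ~ 4096 * 1.5800826 = 6472.0183296
Rounded to 2 decimals: 6472.02

6472.02


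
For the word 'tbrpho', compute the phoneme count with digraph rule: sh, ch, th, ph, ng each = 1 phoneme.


Parsing 'tbrpho' greedily, digraphs first:
  't' -> consonant phoneme (phonemes so far: 1)
  'b' -> consonant phoneme (phonemes so far: 2)
  'r' -> consonant phoneme (phonemes so far: 3)
  'ph' -> digraph (1 consonant phoneme) (phonemes so far: 4)
  'o' -> vowel phoneme (phonemes so far: 5)
Total phonemes: 5

5


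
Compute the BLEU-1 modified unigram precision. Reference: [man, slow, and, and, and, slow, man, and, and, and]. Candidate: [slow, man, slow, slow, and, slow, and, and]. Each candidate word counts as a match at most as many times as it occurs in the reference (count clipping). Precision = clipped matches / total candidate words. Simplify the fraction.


Reference word counts: {'and': 6, 'man': 2, 'slow': 2}
Checking each candidate word (with clipping):
  'slow' -> in reference (ref count 2, used 1/2) -> match (matches: 1)
  'man' -> in reference (ref count 2, used 1/2) -> match (matches: 2)
  'slow' -> in reference (ref count 2, used 2/2) -> match (matches: 3)
  'slow' -> ref count 2 already used up (2/2) -> clipped, no match (matches: 3)
  'and' -> in reference (ref count 6, used 1/6) -> match (matches: 4)
  'slow' -> ref count 2 already used up (2/2) -> clipped, no match (matches: 4)
  'and' -> in reference (ref count 6, used 2/6) -> match (matches: 5)
  'and' -> in reference (ref count 6, used 3/6) -> match (matches: 6)
Clipped matches: 6, Candidate length: 8
Precision = 6/8 = 3/4

3/4


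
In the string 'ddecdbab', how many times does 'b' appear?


Scanning 'ddecdbab' for 'b':
  Position 5: 'b' -> MATCH (count: 1)
  Position 7: 'b' -> MATCH (count: 2)
Total occurrences of 'b': 2

2


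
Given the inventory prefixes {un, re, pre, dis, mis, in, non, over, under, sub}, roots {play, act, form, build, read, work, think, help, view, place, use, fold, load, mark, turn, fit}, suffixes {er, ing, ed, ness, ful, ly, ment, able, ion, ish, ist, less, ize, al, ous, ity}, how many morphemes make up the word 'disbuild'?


Segmenting 'disbuild' against the inventory:
  'dis' -> prefix (morpheme 1)
  'build' -> root (morpheme 2)
Total morphemes: 2

2


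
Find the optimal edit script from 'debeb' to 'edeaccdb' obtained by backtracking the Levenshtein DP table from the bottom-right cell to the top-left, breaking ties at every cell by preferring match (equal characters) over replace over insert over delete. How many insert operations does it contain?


Edit distance = 5. Backtracking from cell (5, 8) with preference match > replace > insert > delete,
then listing the resulting alignment 'debeb' -> 'edeaccdb' left to right:
  Step 1: insert 'e' [insertion #1]
  Step 2: keep 'd'
  Step 3: keep 'e'
  Step 4: insert 'a' [insertion #2]
  Step 5: insert 'c' [insertion #3]
  Step 6: replace b->c
  Step 7: replace e->d
  Step 8: keep 'b'
Total insertions: 3

3


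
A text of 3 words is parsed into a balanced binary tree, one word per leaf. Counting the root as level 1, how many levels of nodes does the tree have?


In a balanced binary tree with n leaves the deepest leaf is ceil(log2(n)) edges below the root,
so counting node levels inclusive of root and leaves gives ceil(log2(n)) + 1 levels.
log2(3) = 1.5850
ceil(1.5850) = 2
levels = 2 + 1 = 3

3


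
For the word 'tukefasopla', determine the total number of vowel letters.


Scanning each character of 'tukefasopla':
  Position 1: 't' -> consonant (running count: 0)
  Position 2: 'u' -> vowel (running count: 1)
  Position 3: 'k' -> consonant (running count: 1)
  Position 4: 'e' -> vowel (running count: 2)
  Position 5: 'f' -> consonant (running count: 2)
  Position 6: 'a' -> vowel (running count: 3)
  Position 7: 's' -> consonant (running count: 3)
  Position 8: 'o' -> vowel (running count: 4)
  Position 9: 'p' -> consonant (running count: 4)
  Position 10: 'l' -> consonant (running count: 4)
  Position 11: 'a' -> vowel (running count: 5)
Total vowels: 5

5


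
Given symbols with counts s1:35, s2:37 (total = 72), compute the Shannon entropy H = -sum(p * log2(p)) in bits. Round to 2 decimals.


Computing entropy H = -sum(p_i * log2(p_i)):
  s1: p = 35/72 = 0.4861, -p*log2(p) = 0.5059
  s2: p = 37/72 = 0.5139, -p*log2(p) = 0.4936
H = sum of terms = 0.9995
Rounded to 2 decimals: 1.00

1.00


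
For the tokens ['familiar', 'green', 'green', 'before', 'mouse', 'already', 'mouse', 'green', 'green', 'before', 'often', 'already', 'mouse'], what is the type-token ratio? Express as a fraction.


Tokens: 13
Unique types: ('already', 'before', 'familiar', 'green', 'mouse', 'often') = 6
TTR = 6/13
Already in lowest terms.

6/13


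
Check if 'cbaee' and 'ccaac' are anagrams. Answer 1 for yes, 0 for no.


Sort characters of 'cbaee': 'abcee'
Sort characters of 'ccaac': 'aaccc'
Sorted forms differ -> they are NOT anagrams
Result: 0

0


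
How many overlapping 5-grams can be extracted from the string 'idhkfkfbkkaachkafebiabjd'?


String 'idhkfkfbkkaachkafebiabjd' has length L = 24.
Number of overlapping n-grams = L - n + 1
Substituting: 24 - 5 + 1 = 20

20


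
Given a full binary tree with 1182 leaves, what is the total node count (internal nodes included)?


Leaf nodes (terminals): 1182
Internal nodes = n - 1 = 1182 - 1 = 1181
Total = leaves + internal = 1182 + 1181 = 2363

2363


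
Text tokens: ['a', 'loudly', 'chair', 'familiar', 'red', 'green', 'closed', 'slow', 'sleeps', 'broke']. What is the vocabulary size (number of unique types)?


Listing all tokens and tracking unique types:
  Token 1: 'a' -> NEW (unique so far: 1)
  Token 2: 'loudly' -> NEW (unique so far: 2)
  Token 3: 'chair' -> NEW (unique so far: 3)
  Token 4: 'familiar' -> NEW (unique so far: 4)
  Token 5: 'red' -> NEW (unique so far: 5)
  Token 6: 'green' -> NEW (unique so far: 6)
  Token 7: 'closed' -> NEW (unique so far: 7)
  Token 8: 'slow' -> NEW (unique so far: 8)
  Token 9: 'sleeps' -> NEW (unique so far: 9)
  Token 10: 'broke' -> NEW (unique so far: 10)
Unique types: ('a', 'broke', 'chair', 'closed', 'familiar', 'green', 'loudly', 'red', 'sleeps', 'slow')
Vocabulary size: 10

10
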